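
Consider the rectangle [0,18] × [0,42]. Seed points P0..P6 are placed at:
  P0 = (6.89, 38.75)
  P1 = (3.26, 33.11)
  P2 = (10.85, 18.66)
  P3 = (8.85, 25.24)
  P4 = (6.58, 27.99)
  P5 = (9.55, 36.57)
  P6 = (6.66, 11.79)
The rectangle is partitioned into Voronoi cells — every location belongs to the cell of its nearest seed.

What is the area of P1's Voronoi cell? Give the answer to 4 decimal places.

1. box [0,18]×[0,42]: [(0, 0) (18, 0) (18, 42) (0, 42)]
2. ⊥bis P1·P0 via (5.075,35.93): [(0, 39.1964) (0, 0) (18, 0) (18, 27.6113)]  |A|=601.2685
3. ⊥bis P1·P2 via (7.055,25.885): [(14.5585, 29.8263) (0, 39.1964) (0, 22.1793)]  |A|=123.8713
4. ⊥bis P1·P3 via (6.055,29.175): [(10.5784, 32.3879) (0, 39.1964) (0, 24.8742)]  |A|=75.7528
5. ⊥bis P1·P4 via (4.92,30.55): [(9.1611, 33.3001) (0, 39.1964) (0, 27.3597)]  |A|=54.2186
6. ⊥bis P1·P5 via (6.405,34.84): [(7.754, 32.3877) (6.2057, 35.2022) (0, 39.1964) (0, 27.3597)]  |A|=51.532
7. ⊥bis P1·P6 via (4.96,22.45): [(7.754, 32.3877) (6.2057, 35.2022) (0, 39.1964) (0, 27.3597)]  |A|=51.532
8. canonical 4-gon: [(7.754, 32.3877) (6.2057, 35.2022) (0, 39.1964) (0, 27.3597)]
9. shoelace: 51.532

Area of P1's cell: 51.5320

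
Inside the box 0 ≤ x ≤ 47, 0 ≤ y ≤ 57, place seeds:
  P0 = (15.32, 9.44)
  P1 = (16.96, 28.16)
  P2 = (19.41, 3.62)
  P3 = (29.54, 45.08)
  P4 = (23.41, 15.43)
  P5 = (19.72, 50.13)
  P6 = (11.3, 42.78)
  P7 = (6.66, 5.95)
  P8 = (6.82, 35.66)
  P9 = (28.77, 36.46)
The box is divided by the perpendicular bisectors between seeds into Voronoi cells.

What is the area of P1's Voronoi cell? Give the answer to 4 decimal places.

1. box [0,47]×[0,57]: [(0, 0) (47, 0) (47, 57) (0, 57)]
2. ⊥bis P1·P0 via (16.14,18.8): [(0, 20.214) (47, 16.0965) (47, 57) (0, 57)]  |A|=1825.705
3. ⊥bis P1·P2 via (18.185,15.89): [(0, 20.214) (32.7539, 17.3445) (47, 18.7668) (47, 57) (0, 57)]  |A|=1806.6839
4. ⊥bis P1·P3 via (23.25,36.62): [(0, 53.9063) (0, 20.214) (32.7539, 17.3445) (47, 18.7668) (47, 18.9619)]  |A|=840.0878
5. ⊥bis P1·P4 via (20.185,21.795): [(33.8661, 28.7269) (0, 53.9063) (0, 20.214) (14.549, 18.9394)]  |A|=654.0255
6. ⊥bis P1·P5 via (18.34,39.145): [(33.8661, 28.7269) (20.1617, 38.9161) (0, 41.449) (0, 20.214) (14.549, 18.9394)]  |A|=528.4446
7. ⊥bis P1·P6 via (14.13,35.47): [(33.8661, 28.7269) (21.1444, 38.1855) (0, 29.9997) (0, 20.214) (14.549, 18.9394)]  |A|=401.2802
8. ⊥bis P1·P7 via (11.81,17.055): [(33.8661, 28.7269) (21.1444, 38.1855) (0, 29.9997) (0, 22.5319) (6.1624, 19.6741) (14.549, 18.9394)]  |A|=394.138
9. ⊥bis P1·P8 via (11.89,31.91): [(33.8661, 28.7269) (21.1444, 38.1855) (14.6809, 35.6833) (3.6884, 20.8214) (6.1624, 19.6741) (14.549, 18.9394)]  |A|=302.5119
10. ⊥bis P1·P9 via (22.865,32.31): [(27.6107, 25.5574) (19.2509, 37.4525) (14.6809, 35.6833) (3.6884, 20.8214) (6.1624, 19.6741) (14.549, 18.9394)]  |A|=238.4415
11. canonical 6-gon: [(27.6107, 25.5574) (19.2509, 37.4525) (14.6809, 35.6833) (3.6884, 20.8214) (6.1624, 19.6741) (14.549, 18.9394)]
12. shoelace: 238.4415

Area of P1's cell: 238.4415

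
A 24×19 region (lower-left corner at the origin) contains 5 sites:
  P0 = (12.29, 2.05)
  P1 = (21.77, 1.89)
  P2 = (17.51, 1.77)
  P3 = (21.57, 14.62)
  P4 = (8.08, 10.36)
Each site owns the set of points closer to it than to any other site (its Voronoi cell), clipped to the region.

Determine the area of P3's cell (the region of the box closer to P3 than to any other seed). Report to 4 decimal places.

Area of P3's cell: 100.6595

1. box [0,24]×[0,19]: [(0, 0) (24, 0) (24, 19) (0, 19)]
2. ⊥bis P3·P0 via (16.93,8.335): [(24, 3.1155) (24, 19) (2.484, 19)]  |A|=170.886
3. ⊥bis P3·P1 via (21.67,8.255): [(17.1349, 8.1837) (24, 8.2916) (24, 19) (2.484, 19)]  |A|=153.1186
4. ⊥bis P3·P2 via (19.54,8.195): [(15.3088, 9.5319) (19.46, 8.2203) (24, 8.2916) (24, 19) (2.484, 19)]  |A|=151.518
5. ⊥bis P3·P4 via (14.825,12.49): [(15.8091, 9.3738) (19.46, 8.2203) (24, 8.2916) (24, 19) (12.7692, 19)]  |A|=100.6595
6. canonical 5-gon: [(15.8091, 9.3738) (19.46, 8.2203) (24, 8.2916) (24, 19) (12.7692, 19)]
7. shoelace: 100.6595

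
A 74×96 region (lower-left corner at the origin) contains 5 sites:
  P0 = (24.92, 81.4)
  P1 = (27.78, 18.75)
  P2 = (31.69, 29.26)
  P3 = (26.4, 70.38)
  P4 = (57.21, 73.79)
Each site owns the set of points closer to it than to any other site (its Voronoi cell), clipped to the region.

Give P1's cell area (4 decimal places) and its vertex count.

Area of P1's cell: 1576.3648 (4 vertices)

1. box [0,74]×[0,96]: [(0, 0) (74, 0) (74, 96) (0, 96)]
2. ⊥bis P1·P0 via (26.35,50.075): [(0, 48.8721) (0, 0) (74, 0) (74, 52.2502)]  |A|=3741.5271
3. ⊥bis P1·P2 via (29.735,24.005): [(0, 35.0672) (0, 0) (74, 0) (74, 7.5372)]  |A|=1576.3648
4. ⊥bis P1·P3 via (27.09,44.565): [(0, 35.0672) (0, 0) (74, 0) (74, 7.5372)]  |A|=1576.3648
5. ⊥bis P1·P4 via (42.495,46.27): [(0, 35.0672) (0, 0) (74, 0) (74, 7.5372)]  |A|=1576.3648
6. canonical 4-gon: [(0, 35.0672) (0, 0) (74, 0) (74, 7.5372)]
7. shoelace: 1576.3648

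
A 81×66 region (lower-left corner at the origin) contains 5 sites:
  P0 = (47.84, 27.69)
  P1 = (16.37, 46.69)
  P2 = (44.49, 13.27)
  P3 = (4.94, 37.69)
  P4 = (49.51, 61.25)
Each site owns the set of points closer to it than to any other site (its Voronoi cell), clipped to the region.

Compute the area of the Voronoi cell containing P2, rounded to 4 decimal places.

1. box [0,81]×[0,66]: [(0, 0) (81, 0) (81, 66) (0, 66)]
2. ⊥bis P2·P0 via (46.165,20.48): [(0, 31.2049) (0, 0) (81, 0) (81, 12.3873)]  |A|=1765.4818
3. ⊥bis P2·P1 via (30.43,29.98): [(24.9868, 25.4) (0, 4.3758) (0, 0) (81, 0) (81, 12.3873)]  |A|=1430.2955
4. ⊥bis P2·P3 via (24.715,25.48): [(24.9868, 25.4) (24.3183, 24.8376) (8.9825, 0) (81, 0) (81, 12.3873)]  |A|=1265.5378
5. ⊥bis P2·P4 via (47,37.26): [(24.9868, 25.4) (24.3183, 24.8376) (8.9825, 0) (81, 0) (81, 12.3873)]  |A|=1265.5378
6. canonical 5-gon: [(24.9868, 25.4) (24.3183, 24.8376) (8.9825, 0) (81, 0) (81, 12.3873)]
7. shoelace: 1265.5378

Area of P2's cell: 1265.5378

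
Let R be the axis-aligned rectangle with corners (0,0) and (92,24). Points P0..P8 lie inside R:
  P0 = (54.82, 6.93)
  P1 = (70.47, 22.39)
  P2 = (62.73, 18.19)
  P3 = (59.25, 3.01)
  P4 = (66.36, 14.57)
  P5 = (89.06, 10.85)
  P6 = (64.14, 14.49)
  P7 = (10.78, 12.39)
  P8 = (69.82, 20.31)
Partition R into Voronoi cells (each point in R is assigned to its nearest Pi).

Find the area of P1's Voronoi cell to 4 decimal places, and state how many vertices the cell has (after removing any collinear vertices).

1. box [0,92]×[0,24]: [(0, 0) (92, 0) (92, 24) (0, 24)]
2. ⊥bis P1·P0 via (62.645,14.66): [(77.127, 0) (92, 0) (92, 24) (53.4184, 24)]  |A|=641.4551
3. ⊥bis P1·P2 via (66.6,20.29): [(77.6101, 0) (92, 0) (92, 24) (64.5868, 24)]  |A|=501.6372
4. ⊥bis P1·P3 via (64.86,12.7): [(73.4022, 7.7545) (86.7964, 0) (92, 0) (92, 24) (64.5868, 24)]  |A|=466.0196
5. ⊥bis P1·P4 via (68.415,18.48): [(67.2499, 19.0924) (92, 6.0843) (92, 24) (64.5868, 24)]  |A|=288.9748
6. ⊥bis P1·P5 via (79.765,16.62): [(67.2499, 19.0924) (77.8435, 13.5246) (84.3462, 24) (64.5868, 24)]  |A|=122.075
7. ⊥bis P1·P6 via (67.305,18.44): [(67.2499, 19.0924) (77.8435, 13.5246) (84.3462, 24) (64.5868, 24)]  |A|=122.075
8. ⊥bis P1·P7 via (40.625,17.39): [(67.2499, 19.0924) (77.8435, 13.5246) (84.3462, 24) (64.5868, 24)]  |A|=122.075
9. ⊥bis P1·P8 via (70.145,21.35): [(65.1835, 22.9005) (80.6612, 18.0637) (84.3462, 24) (64.5868, 24)]  |A|=65.7151
10. canonical 4-gon: [(65.1835, 22.9005) (80.6612, 18.0637) (84.3462, 24) (64.5868, 24)]
11. shoelace: 65.7151

Area of P1's cell: 65.7151 (4 vertices)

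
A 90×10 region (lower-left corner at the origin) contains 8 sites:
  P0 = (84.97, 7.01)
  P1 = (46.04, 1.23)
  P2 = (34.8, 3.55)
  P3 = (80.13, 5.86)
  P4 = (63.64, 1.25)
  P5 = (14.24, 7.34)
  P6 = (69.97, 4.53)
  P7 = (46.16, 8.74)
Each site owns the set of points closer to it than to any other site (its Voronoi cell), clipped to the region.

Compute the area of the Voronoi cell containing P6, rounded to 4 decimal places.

1. box [0,90]×[0,10]: [(0, 0) (90, 0) (90, 10) (0, 10)]
2. ⊥bis P6·P0 via (77.47,5.77): [(0, 0) (78.424, 0) (76.7706, 10) (0, 10)]  |A|=775.9731
3. ⊥bis P6·P1 via (58.005,2.88): [(58.4022, 0) (78.424, 0) (76.7706, 10) (57.0231, 10)]  |A|=198.8466
4. ⊥bis P6·P2 via (52.385,4.04): [(58.4022, 0) (78.424, 0) (76.7706, 10) (57.0231, 10)]  |A|=198.8466
5. ⊥bis P6·P3 via (75.05,5.195): [(58.4022, 0) (75.7301, 0) (74.421, 10) (57.0231, 10)]  |A|=173.6288
6. ⊥bis P6·P4 via (66.805,2.89): [(68.3025, 0) (75.7301, 0) (74.421, 10) (63.1208, 10)]  |A|=93.6386
7. ⊥bis P6·P5 via (42.105,5.935): [(68.3025, 0) (75.7301, 0) (74.421, 10) (63.1208, 10)]  |A|=93.6386
8. ⊥bis P6·P7 via (58.065,6.635): [(68.3025, 0) (75.7301, 0) (74.421, 10) (63.1208, 10)]  |A|=93.6386
9. canonical 4-gon: [(68.3025, 0) (75.7301, 0) (74.421, 10) (63.1208, 10)]
10. shoelace: 93.6386

Area of P6's cell: 93.6386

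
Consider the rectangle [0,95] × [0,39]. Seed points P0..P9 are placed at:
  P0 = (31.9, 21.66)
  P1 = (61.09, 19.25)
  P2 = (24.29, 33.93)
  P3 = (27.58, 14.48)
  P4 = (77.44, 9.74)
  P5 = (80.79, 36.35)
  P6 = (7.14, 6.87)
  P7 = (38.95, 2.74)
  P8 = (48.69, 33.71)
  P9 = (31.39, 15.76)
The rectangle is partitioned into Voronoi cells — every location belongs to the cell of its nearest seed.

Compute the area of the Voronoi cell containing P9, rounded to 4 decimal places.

Area of P9's cell: 114.1319

1. box [0,95]×[0,39]: [(0, 0) (95, 0) (95, 39) (0, 39)]
2. ⊥bis P9·P0 via (31.645,18.71): [(0, 21.4454) (0, 0) (95, 0) (95, 13.2336)]  |A|=1647.2509
3. ⊥bis P9·P1 via (46.24,17.505): [(46.2467, 17.4478) (0, 21.4454) (0, 0) (48.297, 0)]  |A|=917.2285
4. ⊥bis P9·P2 via (27.84,24.845): [(46.2467, 17.4478) (15.6729, 20.0906) (0, 13.9664) (0, 0) (48.297, 0)]  |A|=858.6198
5. ⊥bis P9·P3 via (29.485,15.12): [(46.2467, 17.4478) (28.1782, 19.0097) (34.5647, 0) (48.297, 0)]  |A|=286.5499
6. ⊥bis P9·P4 via (54.415,12.75): [(46.2467, 17.4478) (28.1782, 19.0097) (34.5647, 0) (48.297, 0)]  |A|=286.5499
7. ⊥bis P9·P5 via (56.09,26.055): [(46.2467, 17.4478) (28.1782, 19.0097) (34.5647, 0) (48.297, 0)]  |A|=286.5499
8. ⊥bis P9·P6 via (19.265,11.315): [(46.2467, 17.4478) (28.1782, 19.0097) (34.5647, 0) (48.297, 0)]  |A|=286.5499
9. ⊥bis P9·P7 via (35.17,9.25): [(46.441, 15.7945) (46.2467, 17.4478) (28.1782, 19.0097) (32.0631, 7.446)]  |A|=114.1319
10. ⊥bis P9·P8 via (40.04,24.735): [(46.441, 15.7945) (46.2467, 17.4478) (28.1782, 19.0097) (32.0631, 7.446)]  |A|=114.1319
11. canonical 4-gon: [(46.441, 15.7945) (46.2467, 17.4478) (28.1782, 19.0097) (32.0631, 7.446)]
12. shoelace: 114.1319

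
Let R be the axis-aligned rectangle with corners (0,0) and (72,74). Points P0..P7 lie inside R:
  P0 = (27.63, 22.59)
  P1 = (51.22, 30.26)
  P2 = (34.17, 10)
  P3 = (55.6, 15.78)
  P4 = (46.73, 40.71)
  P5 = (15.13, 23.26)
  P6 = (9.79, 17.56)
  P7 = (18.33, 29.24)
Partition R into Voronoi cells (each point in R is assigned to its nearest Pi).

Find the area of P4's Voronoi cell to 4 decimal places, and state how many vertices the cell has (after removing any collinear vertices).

1. box [0,72]×[0,74]: [(0, 0) (72, 0) (72, 74) (0, 74)]
2. ⊥bis P4·P0 via (37.18,31.65): [(0, 70.8408) (67.2061, 0) (72, 0) (72, 74) (0, 74)]  |A|=2947.5327
3. ⊥bis P4·P1 via (48.975,35.485): [(0, 70.8408) (38.0109, 30.7741) (72, 45.378) (72, 74) (0, 74)]  |A|=2102.5897
4. ⊥bis P4·P2 via (40.45,25.355): [(0, 70.8408) (38.0109, 30.7741) (72, 45.378) (72, 74) (0, 74)]  |A|=2102.5897
5. ⊥bis P4·P3 via (51.165,28.245): [(0, 70.8408) (38.0109, 30.7741) (72, 45.378) (72, 74) (0, 74)]  |A|=2102.5897
6. ⊥bis P4·P5 via (30.93,31.985): [(22.6676, 46.9473) (38.0109, 30.7741) (72, 45.378) (72, 74) (7.7287, 74)]  |A|=1962.2436
7. ⊥bis P4·P6 via (28.26,29.135): [(22.6676, 46.9473) (38.0109, 30.7741) (72, 45.378) (72, 74) (7.7287, 74)]  |A|=1962.2436
8. ⊥bis P4·P7 via (32.53,34.975): [(31.4213, 37.7201) (38.0109, 30.7741) (72, 45.378) (72, 74) (16.7688, 74)]  |A|=1748.7715
9. canonical 5-gon: [(31.4213, 37.7201) (38.0109, 30.7741) (72, 45.378) (72, 74) (16.7688, 74)]
10. shoelace: 1748.7715

Area of P4's cell: 1748.7715 (5 vertices)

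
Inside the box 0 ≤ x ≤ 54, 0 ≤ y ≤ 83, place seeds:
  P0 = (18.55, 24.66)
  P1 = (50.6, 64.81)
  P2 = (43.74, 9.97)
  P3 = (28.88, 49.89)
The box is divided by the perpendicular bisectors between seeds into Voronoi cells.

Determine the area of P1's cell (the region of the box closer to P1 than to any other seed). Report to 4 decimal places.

Area of P1's cell: 739.7536

1. box [0,54]×[0,83]: [(0, 0) (54, 0) (54, 83) (0, 83)]
2. ⊥bis P1·P0 via (34.575,44.735): [(0, 72.3347) (54, 29.2289) (54, 83) (0, 83)]  |A|=1739.7832
3. ⊥bis P1·P2 via (47.17,37.39): [(0, 72.3347) (43.1457, 37.8934) (54, 36.5356) (54, 83) (0, 83)]  |A|=1700.1282
4. ⊥bis P1·P3 via (39.74,57.35): [(54, 36.5908) (54, 83) (22.1204, 83)]  |A|=739.7536
5. canonical 3-gon: [(54, 36.5908) (54, 83) (22.1204, 83)]
6. shoelace: 739.7536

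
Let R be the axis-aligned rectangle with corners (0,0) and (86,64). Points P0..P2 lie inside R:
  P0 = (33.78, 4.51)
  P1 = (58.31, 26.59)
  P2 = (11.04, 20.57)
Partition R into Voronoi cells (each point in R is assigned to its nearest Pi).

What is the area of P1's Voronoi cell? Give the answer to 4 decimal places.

Area of P1's cell: 3029.8229

1. box [0,86]×[0,64]: [(0, 0) (86, 0) (86, 64) (0, 64)]
2. ⊥bis P1·P0 via (46.045,15.55): [(60.0419, 0) (86, 0) (86, 64) (2.4341, 64)]  |A|=3504.7688
3. ⊥bis P1·P2 via (34.675,23.58): [(33.9924, 28.94) (60.0419, 0) (86, 0) (86, 64) (29.5274, 64)]  |A|=3029.8229
4. canonical 5-gon: [(33.9924, 28.94) (60.0419, 0) (86, 0) (86, 64) (29.5274, 64)]
5. shoelace: 3029.8229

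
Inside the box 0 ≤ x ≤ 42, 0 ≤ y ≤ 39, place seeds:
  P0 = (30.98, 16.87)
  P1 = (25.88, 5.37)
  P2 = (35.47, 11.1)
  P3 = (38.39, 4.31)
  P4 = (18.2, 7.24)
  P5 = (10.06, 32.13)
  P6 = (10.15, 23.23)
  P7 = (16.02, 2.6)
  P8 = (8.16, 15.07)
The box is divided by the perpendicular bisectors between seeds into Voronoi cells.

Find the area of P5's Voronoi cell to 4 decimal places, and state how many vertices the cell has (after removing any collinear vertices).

Area of P5's cell: 304.9714 (4 vertices)

1. box [0,42]×[0,39]: [(0, 0) (42, 0) (42, 39) (0, 39)]
2. ⊥bis P5·P0 via (20.52,24.5): [(0, 0) (2.6486, 0) (31.097, 39) (0, 39)]  |A|=658.0381
3. ⊥bis P5·P1 via (17.97,18.75): [(0, 8.1265) (15.079, 17.0409) (31.097, 39) (0, 39)]  |A|=574.2015
4. ⊥bis P5·P2 via (22.765,21.615): [(0, 8.1265) (15.079, 17.0409) (31.097, 39) (0, 39)]  |A|=574.2015
5. ⊥bis P5·P3 via (24.225,18.22): [(0, 8.1265) (15.079, 17.0409) (31.097, 39) (0, 39)]  |A|=574.2015
6. ⊥bis P5·P4 via (14.13,19.685): [(0, 15.0639) (17.9093, 20.921) (31.097, 39) (0, 39)]  |A|=495.4403
7. ⊥bis P5·P6 via (10.105,27.68): [(0, 27.5778) (22.9343, 27.8097) (31.097, 39) (0, 39)]  |A|=304.9714
8. ⊥bis P5·P7 via (13.04,17.365): [(0, 27.5778) (22.9343, 27.8097) (31.097, 39) (0, 39)]  |A|=304.9714
9. ⊥bis P5·P8 via (9.11,23.6): [(0, 27.5778) (22.9343, 27.8097) (31.097, 39) (0, 39)]  |A|=304.9714
10. canonical 4-gon: [(0, 27.5778) (22.9343, 27.8097) (31.097, 39) (0, 39)]
11. shoelace: 304.9714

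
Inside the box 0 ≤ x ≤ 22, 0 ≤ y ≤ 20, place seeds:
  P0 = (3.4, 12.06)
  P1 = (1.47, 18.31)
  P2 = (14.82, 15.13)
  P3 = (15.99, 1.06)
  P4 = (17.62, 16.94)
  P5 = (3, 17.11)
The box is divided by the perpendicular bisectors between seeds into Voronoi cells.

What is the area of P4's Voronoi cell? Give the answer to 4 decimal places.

1. box [0,22]×[0,20]: [(0, 0) (22, 0) (22, 20) (0, 20)]
2. ⊥bis P4·P0 via (10.51,14.5): [(15.4861, 0) (22, 0) (22, 20) (8.6225, 20)]  |A|=198.9139
3. ⊥bis P4·P1 via (9.545,17.625): [(9.5237, 17.374) (15.4861, 0) (22, 0) (22, 20) (9.7465, 20)]  |A|=197.4382
4. ⊥bis P4·P2 via (16.22,16.035): [(22, 7.0936) (22, 20) (13.6569, 20)]  |A|=53.8398
5. ⊥bis P4·P3 via (16.805,9): [(21.0492, 8.5644) (22, 8.4668) (22, 20) (13.6569, 20)]  |A|=53.187
6. ⊥bis P4·P5 via (10.31,17.025): [(21.0492, 8.5644) (22, 8.4668) (22, 20) (13.6569, 20)]  |A|=53.187
7. canonical 4-gon: [(21.0492, 8.5644) (22, 8.4668) (22, 20) (13.6569, 20)]
8. shoelace: 53.187

Area of P4's cell: 53.1870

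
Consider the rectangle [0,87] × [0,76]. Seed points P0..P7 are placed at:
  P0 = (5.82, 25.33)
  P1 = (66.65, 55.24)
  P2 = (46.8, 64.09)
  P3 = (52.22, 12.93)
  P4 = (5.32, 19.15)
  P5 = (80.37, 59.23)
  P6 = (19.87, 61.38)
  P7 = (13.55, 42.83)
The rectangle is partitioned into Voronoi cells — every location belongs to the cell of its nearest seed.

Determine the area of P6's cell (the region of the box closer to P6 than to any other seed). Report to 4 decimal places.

1. box [0,87]×[0,76]: [(0, 0) (87, 0) (87, 76) (0, 76)]
2. ⊥bis P6·P0 via (12.845,43.355): [(0, 48.3612) (87, 14.4541) (87, 76) (0, 76)]  |A|=3879.5363
3. ⊥bis P6·P1 via (43.26,58.31): [(0, 48.3612) (39.9125, 32.8058) (45.5819, 76) (0, 76)]  |A|=1536.0034
4. ⊥bis P6·P2 via (33.335,62.735): [(0, 48.3612) (36.2013, 34.2522) (32.0001, 76) (0, 76)]  |A|=1168.2475
5. ⊥bis P6·P3 via (36.045,37.155): [(0, 48.3612) (33.3575, 35.3605) (35.9177, 37.07) (32.0001, 76) (0, 76)]  |A|=1164.3981
6. ⊥bis P6·P4 via (12.595,40.265): [(0, 48.3612) (33.3575, 35.3605) (35.9177, 37.07) (32.0001, 76) (0, 76)]  |A|=1164.3981
7. ⊥bis P6·P5 via (50.12,60.305): [(0, 48.3612) (33.3575, 35.3605) (35.9177, 37.07) (32.0001, 76) (0, 76)]  |A|=1164.3981
8. ⊥bis P6·P7 via (16.71,52.105): [(0, 57.7981) (35.0329, 45.8624) (32.0001, 76) (0, 76)]  |A|=801.0366
9. canonical 4-gon: [(0, 57.7981) (35.0329, 45.8624) (32.0001, 76) (0, 76)]
10. shoelace: 801.0366

Area of P6's cell: 801.0366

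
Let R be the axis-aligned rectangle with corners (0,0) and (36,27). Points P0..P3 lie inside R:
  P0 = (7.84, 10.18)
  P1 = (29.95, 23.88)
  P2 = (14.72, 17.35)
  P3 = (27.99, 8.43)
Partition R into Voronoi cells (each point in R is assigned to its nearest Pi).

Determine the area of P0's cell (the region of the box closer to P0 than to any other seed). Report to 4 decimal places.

1. box [0,36]×[0,27]: [(0, 0) (36, 0) (36, 27) (0, 27)]
2. ⊥bis P0·P1 via (18.895,17.03): [(0, 0) (29.4473, 0) (12.7173, 27) (0, 27)]  |A|=569.2219
3. ⊥bis P0·P2 via (11.28,13.765): [(0, 24.5888) (0, 0) (25.6252, 0)]  |A|=315.0462
4. ⊥bis P0·P3 via (17.915,9.305): [(17.7621, 7.545) (0, 24.5888) (0, 0) (17.1069, 0)]  |A|=282.9106
5. canonical 4-gon: [(17.7621, 7.545) (0, 24.5888) (0, 0) (17.1069, 0)]
6. shoelace: 282.9106

Area of P0's cell: 282.9106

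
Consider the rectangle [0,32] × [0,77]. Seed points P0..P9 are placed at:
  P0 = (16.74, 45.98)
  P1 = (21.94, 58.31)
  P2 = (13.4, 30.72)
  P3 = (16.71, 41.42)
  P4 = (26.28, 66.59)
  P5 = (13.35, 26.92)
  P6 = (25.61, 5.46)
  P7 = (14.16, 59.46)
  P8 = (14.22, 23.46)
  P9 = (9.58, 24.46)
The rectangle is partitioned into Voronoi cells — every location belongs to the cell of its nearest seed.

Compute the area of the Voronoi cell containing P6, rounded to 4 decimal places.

1. box [0,32]×[0,77]: [(0, 0) (32, 0) (32, 77) (0, 77)]
2. ⊥bis P6·P0 via (21.175,25.72): [(0, 21.0847) (0, 0) (32, 0) (32, 28.0896)]  |A|=786.7895
3. ⊥bis P6·P1 via (23.775,31.885): [(0, 21.0847) (0, 0) (32, 0) (32, 28.0896)]  |A|=786.7895
4. ⊥bis P6·P2 via (19.505,18.09): [(0, 8.6618) (0, 0) (32, 0) (32, 24.1297)]  |A|=524.6649
5. ⊥bis P6·P3 via (21.16,23.44): [(0, 8.6618) (0, 0) (32, 0) (32, 24.1297)]  |A|=524.6649
6. ⊥bis P6·P4 via (25.945,36.025): [(0, 8.6618) (0, 0) (32, 0) (32, 24.1297)]  |A|=524.6649
7. ⊥bis P6·P5 via (19.48,16.19): [(0, 5.0612) (0, 0) (32, 0) (32, 23.3426)]  |A|=454.4605
8. ⊥bis P6·P7 via (19.885,32.46): [(0, 5.0612) (0, 0) (32, 0) (32, 23.3426)]  |A|=454.4605
9. ⊥bis P6·P8 via (19.915,14.46): [(0, 1.8582) (0, 0) (32, 0) (32, 22.1071)]  |A|=383.4456
10. ⊥bis P6·P9 via (17.595,14.96): [(8.2636, 7.0873) (0, 0.1154) (0, 0) (32, 0) (32, 22.1071)]  |A|=376.2444
11. canonical 5-gon: [(8.2636, 7.0873) (0, 0.1154) (0, 0) (32, 0) (32, 22.1071)]
12. shoelace: 376.2444

Area of P6's cell: 376.2444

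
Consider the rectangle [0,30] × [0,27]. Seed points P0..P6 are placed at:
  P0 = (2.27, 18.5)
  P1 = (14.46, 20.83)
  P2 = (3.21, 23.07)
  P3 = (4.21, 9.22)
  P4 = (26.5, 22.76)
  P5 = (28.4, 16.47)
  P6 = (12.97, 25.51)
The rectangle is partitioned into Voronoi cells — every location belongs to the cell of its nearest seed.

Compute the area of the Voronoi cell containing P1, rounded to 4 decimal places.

1. box [0,30]×[0,27]: [(0, 0) (30, 0) (30, 27) (0, 27)]
2. ⊥bis P1·P0 via (8.365,19.665): [(12.1238, 0) (30, 0) (30, 27) (6.963, 27)]  |A|=552.3287
3. ⊥bis P1·P2 via (8.835,21.95): [(8.3724, 19.6265) (12.1238, 0) (30, 0) (30, 27) (9.8405, 27)]  |A|=541.72
4. ⊥bis P1·P3 via (9.335,15.025): [(8.3724, 19.6265) (9.235, 15.1133) (26.3536, 0) (30, 0) (30, 27) (9.8405, 27)]  |A|=434.1907
5. ⊥bis P1·P4 via (20.48,21.795): [(8.3724, 19.6265) (9.235, 15.1133) (23.5814, 2.4474) (19.6456, 27) (9.8405, 27)]  |A|=215.9643
6. ⊥bis P1·P5 via (21.43,18.65): [(8.3724, 19.6265) (9.235, 15.1133) (17.9244, 7.4418) (21.1352, 17.7075) (19.6456, 27) (9.8405, 27)]  |A|=178.9098
7. ⊥bis P1·P6 via (13.715,23.17): [(8.7641, 21.5937) (8.3724, 19.6265) (9.235, 15.1133) (17.9244, 7.4418) (21.1352, 17.7075) (19.9418, 25.1525)]  |A|=141.5526
8. canonical 6-gon: [(8.7641, 21.5937) (8.3724, 19.6265) (9.235, 15.1133) (17.9244, 7.4418) (21.1352, 17.7075) (19.9418, 25.1525)]
9. shoelace: 141.5526

Area of P1's cell: 141.5526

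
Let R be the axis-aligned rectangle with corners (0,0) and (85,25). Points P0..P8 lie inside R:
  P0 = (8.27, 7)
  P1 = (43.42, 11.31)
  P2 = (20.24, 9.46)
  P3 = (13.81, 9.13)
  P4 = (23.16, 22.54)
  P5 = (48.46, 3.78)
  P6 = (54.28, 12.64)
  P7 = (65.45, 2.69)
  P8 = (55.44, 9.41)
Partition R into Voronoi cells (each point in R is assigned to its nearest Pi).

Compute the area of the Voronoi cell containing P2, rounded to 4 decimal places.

1. box [0,85]×[0,25]: [(0, 0) (85, 0) (85, 25) (0, 25)]
2. ⊥bis P2·P0 via (14.255,8.23): [(15.9464, 0) (85, 0) (85, 25) (10.8085, 25)]  |A|=1790.5636
3. ⊥bis P2·P1 via (31.83,10.385): [(15.9464, 0) (32.6588, 0) (30.6636, 25) (10.8085, 25)]  |A|=457.0936
4. ⊥bis P2·P3 via (17.025,9.295): [(17.502, 0) (32.6588, 0) (30.6636, 25) (16.219, 25)]  |A|=370.0172
5. ⊥bis P2·P4 via (21.7,16): [(16.6227, 17.1335) (17.502, 0) (32.6588, 0) (31.5575, 13.7994)]  |A|=231.0537
6. ⊥bis P2·P5 via (34.35,6.62): [(16.6227, 17.1335) (17.502, 0) (32.6588, 0) (31.5575, 13.7994)]  |A|=231.0537
7. ⊥bis P2·P6 via (37.26,11.05): [(16.6227, 17.1335) (17.502, 0) (32.6588, 0) (31.5575, 13.7994)]  |A|=231.0537
8. ⊥bis P2·P7 via (42.845,6.075): [(16.6227, 17.1335) (17.502, 0) (32.6588, 0) (31.5575, 13.7994)]  |A|=231.0537
9. ⊥bis P2·P8 via (37.84,9.435): [(16.6227, 17.1335) (17.502, 0) (32.6588, 0) (31.5575, 13.7994)]  |A|=231.0537
10. canonical 4-gon: [(16.6227, 17.1335) (17.502, 0) (32.6588, 0) (31.5575, 13.7994)]
11. shoelace: 231.0537

Area of P2's cell: 231.0537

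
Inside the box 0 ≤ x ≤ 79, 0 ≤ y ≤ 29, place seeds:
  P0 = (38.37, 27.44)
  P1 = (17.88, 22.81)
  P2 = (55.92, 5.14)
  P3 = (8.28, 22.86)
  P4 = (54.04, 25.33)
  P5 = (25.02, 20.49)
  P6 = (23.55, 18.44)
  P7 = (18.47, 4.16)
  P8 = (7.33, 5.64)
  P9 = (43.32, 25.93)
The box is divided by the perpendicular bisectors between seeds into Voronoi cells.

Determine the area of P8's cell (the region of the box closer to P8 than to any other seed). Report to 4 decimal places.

1. box [0,79]×[0,29]: [(0, 0) (79, 0) (79, 29) (0, 29)]
2. ⊥bis P8·P0 via (22.85,16.54): [(0, 0) (34.4664, 0) (14.0991, 29) (0, 29)]  |A|=704.1992
3. ⊥bis P8·P1 via (12.605,14.225): [(0, 21.9701) (0, 0) (34.4664, 0) (33.4874, 1.394)]  |A|=391.8821
4. ⊥bis P8·P2 via (31.625,5.39): [(31.5958, 2.5562) (0, 21.9701) (0, 0) (31.5695, 0)]  |A|=387.4303
5. ⊥bis P8·P3 via (7.805,14.25): [(31.5958, 2.5562) (13.0338, 13.9615) (0, 14.6806) (0, 0) (31.5695, 0)]  |A|=339.9256
6. ⊥bis P8·P4 via (30.685,15.485): [(31.5958, 2.5562) (13.0338, 13.9615) (0, 14.6806) (0, 0) (31.5695, 0)]  |A|=339.9256
7. ⊥bis P8·P5 via (16.175,13.065): [(17.9669, 10.9304) (13.0338, 13.9615) (0, 14.6806) (0, 0) (27.1425, 0)]  |A|=298.2017
8. ⊥bis P8·P6 via (15.44,12.04): [(14.7612, 12.9001) (13.0338, 13.9615) (0, 14.6806) (0, 0) (24.9414, 0)]  |A|=275.5211
9. ⊥bis P8·P7 via (12.9,4.9): [(14.0231, 13.3537) (13.0338, 13.9615) (0, 14.6806) (0, 0) (12.249, 0)]  |A|=188.3241
10. ⊥bis P8·P9 via (25.325,15.785): [(14.0231, 13.3537) (13.0338, 13.9615) (0, 14.6806) (0, 0) (12.249, 0)]  |A|=188.3241
11. canonical 5-gon: [(14.0231, 13.3537) (13.0338, 13.9615) (0, 14.6806) (0, 0) (12.249, 0)]
12. shoelace: 188.3241

Area of P8's cell: 188.3241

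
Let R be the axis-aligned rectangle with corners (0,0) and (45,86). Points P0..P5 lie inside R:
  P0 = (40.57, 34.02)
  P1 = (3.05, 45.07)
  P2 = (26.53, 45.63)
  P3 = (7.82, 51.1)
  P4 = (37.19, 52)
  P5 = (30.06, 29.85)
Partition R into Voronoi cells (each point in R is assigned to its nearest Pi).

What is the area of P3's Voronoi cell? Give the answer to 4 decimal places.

1. box [0,45]×[0,86]: [(0, 0) (45, 0) (45, 86) (0, 86)]
2. ⊥bis P3·P0 via (24.195,42.56): [(0, 0) (1.9988, 0) (45, 82.4525) (45, 86) (0, 86)]  |A|=2097.2229
3. ⊥bis P3·P1 via (5.435,48.085): [(0, 52.3843) (20.7558, 35.9655) (45, 82.4525) (45, 86) (0, 86)]  |A|=1517.6388
4. ⊥bis P3·P2 via (17.175,48.365): [(0, 52.3843) (14.9034, 40.5951) (28.1779, 86) (0, 86)]  |A|=890.2008
5. ⊥bis P3·P4 via (22.505,51.55): [(0, 52.3843) (14.9034, 40.5951) (22.0877, 65.1687) (21.4493, 86) (0, 86)]  |A|=820.1188
6. ⊥bis P3·P5 via (18.94,40.475): [(0, 52.3843) (14.9034, 40.5951) (22.0877, 65.1687) (21.4493, 86) (0, 86)]  |A|=820.1188
7. canonical 5-gon: [(0, 52.3843) (14.9034, 40.5951) (22.0877, 65.1687) (21.4493, 86) (0, 86)]
8. shoelace: 820.1188

Area of P3's cell: 820.1188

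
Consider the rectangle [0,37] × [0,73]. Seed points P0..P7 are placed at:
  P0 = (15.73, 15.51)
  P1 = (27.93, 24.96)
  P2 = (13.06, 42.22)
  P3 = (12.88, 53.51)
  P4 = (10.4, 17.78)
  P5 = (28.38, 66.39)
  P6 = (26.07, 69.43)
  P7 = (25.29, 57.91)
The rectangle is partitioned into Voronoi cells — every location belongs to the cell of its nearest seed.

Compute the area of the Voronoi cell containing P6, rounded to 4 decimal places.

Area of P6's cell: 152.4449

1. box [0,37]×[0,73]: [(0, 0) (37, 0) (37, 73) (0, 73)]
2. ⊥bis P6·P0 via (20.9,42.47): [(0, 46.4779) (37, 39.3826) (37, 73) (0, 73)]  |A|=1112.5812
3. ⊥bis P6·P1 via (27,47.195): [(0, 46.4779) (1.7646, 46.1395) (37, 47.6133) (37, 73) (0, 73)]  |A|=967.5756
4. ⊥bis P6·P2 via (19.565,55.825): [(0, 65.1797) (36.7605, 47.6032) (37, 47.6133) (37, 73) (0, 73)]  |A|=616.6193
5. ⊥bis P6·P3 via (19.475,61.47): [(35.4631, 48.2236) (36.7605, 47.6032) (37, 47.6133) (37, 73) (5.5586, 73)]  |A|=409.0922
6. ⊥bis P6·P4 via (18.235,43.605): [(35.4631, 48.2236) (36.7605, 47.6032) (37, 47.6133) (37, 73) (5.5586, 73)]  |A|=409.0922
7. ⊥bis P6·P5 via (27.225,67.91): [(19.1281, 61.7574) (33.9235, 73) (5.5586, 73)]  |A|=159.4476
8. ⊥bis P6·P7 via (25.68,63.67): [(16.0311, 64.3233) (21.9752, 63.9208) (33.9235, 73) (5.5586, 73)]  |A|=152.4449
9. canonical 4-gon: [(16.0311, 64.3233) (21.9752, 63.9208) (33.9235, 73) (5.5586, 73)]
10. shoelace: 152.4449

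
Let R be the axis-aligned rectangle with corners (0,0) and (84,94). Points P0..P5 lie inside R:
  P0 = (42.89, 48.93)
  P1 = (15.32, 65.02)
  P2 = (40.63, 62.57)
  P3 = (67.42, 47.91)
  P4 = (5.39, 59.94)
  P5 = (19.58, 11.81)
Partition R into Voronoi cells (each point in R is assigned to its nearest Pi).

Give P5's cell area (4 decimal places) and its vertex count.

Area of P5's cell: 1708.0177 (5 vertices)

1. box [0,84]×[0,94]: [(0, 0) (84, 0) (84, 94) (0, 94)]
2. ⊥bis P5·P0 via (31.235,30.37): [(0, 49.9844) (0, 0) (79.5977, 0)]  |A|=1989.3229
3. ⊥bis P5·P1 via (17.45,38.415): [(18.3136, 38.4841) (0, 37.018) (0, 0) (79.5977, 0)]  |A|=1870.5912
4. ⊥bis P5·P2 via (30.105,37.19): [(18.3136, 38.4841) (0, 37.018) (0, 0) (79.5977, 0)]  |A|=1870.5912
5. ⊥bis P5·P3 via (43.5,29.86): [(53.8148, 16.1907) (18.3136, 38.4841) (0, 37.018) (0, 0) (66.0323, 0)]  |A|=1760.7748
6. ⊥bis P5·P4 via (12.485,35.875): [(53.8148, 16.1907) (19.2789, 37.878) (0, 32.1941) (0, 0) (66.0323, 0)]  |A|=1708.0177
7. canonical 5-gon: [(53.8148, 16.1907) (19.2789, 37.878) (0, 32.1941) (0, 0) (66.0323, 0)]
8. shoelace: 1708.0177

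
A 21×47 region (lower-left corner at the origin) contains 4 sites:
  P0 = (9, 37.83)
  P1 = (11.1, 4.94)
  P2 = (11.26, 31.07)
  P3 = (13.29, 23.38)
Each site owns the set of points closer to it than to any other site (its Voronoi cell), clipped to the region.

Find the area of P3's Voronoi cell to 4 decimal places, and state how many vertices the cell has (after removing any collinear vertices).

1. box [0,21]×[0,47]: [(0, 0) (21, 0) (21, 47) (0, 47)]
2. ⊥bis P3·P0 via (11.145,30.605): [(0, 27.2962) (0, 0) (21, 0) (21, 33.5308)]  |A|=638.6837
3. ⊥bis P3·P1 via (12.195,14.16): [(0, 27.2962) (0, 15.6083) (21, 13.1143) (21, 33.5308)]  |A|=337.0963
4. ⊥bis P3·P2 via (12.275,27.225): [(0, 23.9847) (0, 15.6083) (21, 13.1143) (21, 29.5282)]  |A|=260.2978
5. canonical 4-gon: [(0, 23.9847) (0, 15.6083) (21, 13.1143) (21, 29.5282)]
6. shoelace: 260.2978

Area of P3's cell: 260.2978 (4 vertices)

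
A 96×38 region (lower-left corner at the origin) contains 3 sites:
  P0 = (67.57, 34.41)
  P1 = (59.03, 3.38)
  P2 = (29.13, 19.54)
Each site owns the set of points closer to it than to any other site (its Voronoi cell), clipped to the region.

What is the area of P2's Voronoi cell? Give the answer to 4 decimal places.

Area of P2's cell: 1719.0339

1. box [0,96]×[0,38]: [(0, 0) (96, 0) (96, 38) (0, 38)]
2. ⊥bis P2·P0 via (48.35,26.975): [(0, 0) (58.7849, 0) (44.0851, 38) (0, 38)]  |A|=1954.5308
3. ⊥bis P2·P1 via (44.08,11.46): [(0, 0) (37.8862, 0) (50.0668, 22.537) (44.0851, 38) (0, 38)]  |A|=1719.0339
4. canonical 5-gon: [(0, 0) (37.8862, 0) (50.0668, 22.537) (44.0851, 38) (0, 38)]
5. shoelace: 1719.0339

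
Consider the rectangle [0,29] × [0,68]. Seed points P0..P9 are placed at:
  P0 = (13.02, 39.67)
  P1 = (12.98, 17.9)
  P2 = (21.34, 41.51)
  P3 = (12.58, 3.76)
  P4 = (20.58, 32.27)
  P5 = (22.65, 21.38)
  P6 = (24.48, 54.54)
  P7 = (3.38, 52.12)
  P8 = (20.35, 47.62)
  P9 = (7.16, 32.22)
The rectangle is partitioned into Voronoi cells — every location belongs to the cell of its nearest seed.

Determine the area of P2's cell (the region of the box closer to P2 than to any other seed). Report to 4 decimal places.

1. box [0,29]×[0,68]: [(0, 0) (29, 0) (29, 68) (0, 68)]
2. ⊥bis P2·P0 via (17.18,40.59): [(26.1566, 0) (29, 0) (29, 68) (11.1182, 68)]  |A|=704.6565
3. ⊥bis P2·P1 via (17.16,29.705): [(19.7935, 28.7725) (29, 25.5126) (29, 68) (11.1182, 68)]  |A|=546.31
4. ⊥bis P2·P3 via (16.96,22.635): [(19.7935, 28.7725) (29, 25.5126) (29, 68) (11.1182, 68)]  |A|=546.31
5. ⊥bis P2·P4 via (20.96,36.89): [(17.9434, 37.1381) (29, 36.2287) (29, 68) (11.1182, 68)]  |A|=451.5747
6. ⊥bis P2·P5 via (21.995,31.445): [(17.9434, 37.1381) (29, 36.2287) (29, 68) (11.1182, 68)]  |A|=451.5747
7. ⊥bis P2·P6 via (22.91,48.025): [(15.1206, 49.9021) (17.9434, 37.1381) (29, 36.2287) (29, 46.5574)]  |A|=140.9579
8. ⊥bis P2·P7 via (12.36,46.815): [(15.1206, 49.9021) (17.9434, 37.1381) (29, 36.2287) (29, 46.5574)]  |A|=140.9579
9. ⊥bis P2·P8 via (20.845,44.565): [(16.4581, 43.8542) (17.9434, 37.1381) (29, 36.2287) (29, 45.8864)]  |A|=97.0157
10. ⊥bis P2·P9 via (14.25,36.865): [(16.4581, 43.8542) (17.9434, 37.1381) (29, 36.2287) (29, 45.8864)]  |A|=97.0157
11. canonical 4-gon: [(16.4581, 43.8542) (17.9434, 37.1381) (29, 36.2287) (29, 45.8864)]
12. shoelace: 97.0157

Area of P2's cell: 97.0157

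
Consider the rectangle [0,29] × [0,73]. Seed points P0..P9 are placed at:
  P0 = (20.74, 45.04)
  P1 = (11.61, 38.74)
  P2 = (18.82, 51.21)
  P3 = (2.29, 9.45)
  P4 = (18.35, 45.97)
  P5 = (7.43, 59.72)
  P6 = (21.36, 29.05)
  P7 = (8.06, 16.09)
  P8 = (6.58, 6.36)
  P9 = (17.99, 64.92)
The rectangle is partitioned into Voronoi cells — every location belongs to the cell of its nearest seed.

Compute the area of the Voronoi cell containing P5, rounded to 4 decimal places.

Area of P5's cell: 278.9588

1. box [0,29]×[0,73]: [(0, 0) (29, 0) (29, 73) (0, 73)]
2. ⊥bis P5·P0 via (14.085,52.38): [(0, 39.6095) (29, 65.9031) (29, 73) (0, 73)]  |A|=587.0682
3. ⊥bis P5·P1 via (9.52,49.23): [(0, 47.3333) (10.918, 49.5085) (29, 65.9031) (29, 73) (0, 73)]  |A|=544.9041
4. ⊥bis P5·P2 via (13.125,55.465): [(0, 47.3333) (8.2823, 48.9834) (26.2262, 73) (0, 73)]  |A|=421.222
5. ⊥bis P5·P3 via (4.86,34.585): [(0, 47.3333) (8.2823, 48.9834) (26.2262, 73) (0, 73)]  |A|=421.222
6. ⊥bis P5·P4 via (12.89,52.845): [(0, 47.3333) (7.9424, 48.9157) (8.6539, 49.4808) (26.2262, 73) (0, 73)]  |A|=421.1501
7. ⊥bis P5·P6 via (14.395,44.385): [(0, 47.3333) (7.9424, 48.9157) (8.6539, 49.4808) (26.2262, 73) (0, 73)]  |A|=421.1501
8. ⊥bis P5·P7 via (7.745,37.905): [(0, 47.3333) (7.9424, 48.9157) (8.6539, 49.4808) (26.2262, 73) (0, 73)]  |A|=421.1501
9. ⊥bis P5·P8 via (7.005,33.04): [(0, 47.3333) (7.9424, 48.9157) (8.6539, 49.4808) (26.2262, 73) (0, 73)]  |A|=421.1501
10. ⊥bis P5·P9 via (12.71,62.32): [(0, 47.3333) (7.9424, 48.9157) (8.6539, 49.4808) (14.9095, 57.8534) (7.4509, 73) (0, 73)]  |A|=278.9588
11. canonical 6-gon: [(0, 47.3333) (7.9424, 48.9157) (8.6539, 49.4808) (14.9095, 57.8534) (7.4509, 73) (0, 73)]
12. shoelace: 278.9588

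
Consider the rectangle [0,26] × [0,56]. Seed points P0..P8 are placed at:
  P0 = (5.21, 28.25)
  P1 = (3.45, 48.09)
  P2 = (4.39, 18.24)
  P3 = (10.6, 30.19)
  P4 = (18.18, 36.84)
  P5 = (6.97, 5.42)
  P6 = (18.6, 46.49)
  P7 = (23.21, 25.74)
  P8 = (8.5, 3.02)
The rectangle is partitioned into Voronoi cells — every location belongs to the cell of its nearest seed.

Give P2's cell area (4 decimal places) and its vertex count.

1. box [0,26]×[0,56]: [(0, 0) (26, 0) (26, 56) (0, 56)]
2. ⊥bis P2·P0 via (4.8,23.245): [(0, 23.6382) (0, 0) (26, 0) (26, 21.5083)]  |A|=586.9051
3. ⊥bis P2·P1 via (3.92,33.165): [(0, 23.6382) (0, 0) (26, 0) (26, 21.5083)]  |A|=586.9051
4. ⊥bis P2·P3 via (7.495,24.215): [(10.2152, 22.8014) (0, 23.6382) (0, 0) (26, 0) (26, 14.5986)]  |A|=532.3707
5. ⊥bis P2·P4 via (11.285,27.54): [(10.2152, 22.8014) (0, 23.6382) (0, 0) (26, 0) (26, 14.5986)]  |A|=532.3707
6. ⊥bis P2·P5 via (5.68,11.83): [(24.1679, 15.5507) (10.2152, 22.8014) (0, 23.6382) (0, 10.6869)]  |A|=187.699
7. ⊥bis P2·P6 via (11.495,32.365): [(24.1679, 15.5507) (10.2152, 22.8014) (0, 23.6382) (0, 10.6869)]  |A|=187.699
8. ⊥bis P2·P7 via (13.8,21.99): [(16.9454, 14.0971) (14.3285, 20.6639) (10.2152, 22.8014) (0, 23.6382) (0, 10.6869)]  |A|=162.0829
9. ⊥bis P2·P8 via (6.445,10.63): [(16.9454, 14.0971) (14.3285, 20.6639) (10.2152, 22.8014) (0, 23.6382) (0, 10.6869)]  |A|=162.0829
10. canonical 5-gon: [(16.9454, 14.0971) (14.3285, 20.6639) (10.2152, 22.8014) (0, 23.6382) (0, 10.6869)]
11. shoelace: 162.0829

Area of P2's cell: 162.0829 (5 vertices)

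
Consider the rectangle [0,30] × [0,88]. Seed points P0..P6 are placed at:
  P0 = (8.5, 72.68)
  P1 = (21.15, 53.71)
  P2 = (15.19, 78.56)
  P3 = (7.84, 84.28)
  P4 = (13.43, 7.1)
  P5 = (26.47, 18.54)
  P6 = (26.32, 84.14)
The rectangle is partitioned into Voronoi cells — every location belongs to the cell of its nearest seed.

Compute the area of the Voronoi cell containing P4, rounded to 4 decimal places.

1. box [0,30]×[0,88]: [(0, 0) (30, 0) (30, 88) (0, 88)]
2. ⊥bis P4·P0 via (10.965,39.89): [(0, 39.0657) (0, 0) (30, 0) (30, 41.321)]  |A|=1205.8
3. ⊥bis P4·P1 via (17.29,30.405): [(0, 33.2687) (0, 0) (30, 0) (30, 28.2998)]  |A|=923.5288
4. ⊥bis P4·P2 via (14.31,42.83): [(0, 33.2687) (0, 0) (30, 0) (30, 28.2998)]  |A|=923.5288
5. ⊥bis P4·P3 via (10.635,45.69): [(0, 33.2687) (0, 0) (30, 0) (30, 28.2998)]  |A|=923.5288
6. ⊥bis P4·P5 via (19.95,12.82): [(2.3521, 32.8792) (0, 33.2687) (0, 0) (30, 0) (30, 1.3644)]  |A|=551.1744
7. ⊥bis P4·P6 via (19.875,45.62): [(2.3521, 32.8792) (0, 33.2687) (0, 0) (30, 0) (30, 1.3644)]  |A|=551.1744
8. canonical 5-gon: [(2.3521, 32.8792) (0, 33.2687) (0, 0) (30, 0) (30, 1.3644)]
9. shoelace: 551.1744

Area of P4's cell: 551.1744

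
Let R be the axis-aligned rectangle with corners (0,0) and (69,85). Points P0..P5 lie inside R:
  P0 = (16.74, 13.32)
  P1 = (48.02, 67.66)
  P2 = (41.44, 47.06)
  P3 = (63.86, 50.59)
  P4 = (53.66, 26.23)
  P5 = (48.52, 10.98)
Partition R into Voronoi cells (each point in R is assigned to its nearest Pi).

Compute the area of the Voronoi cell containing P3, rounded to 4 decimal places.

Area of P3's cell: 425.3472

1. box [0,69]×[0,85]: [(0, 0) (69, 0) (69, 85) (0, 85)]
2. ⊥bis P3·P0 via (40.3,31.955): [(0, 82.9058) (65.5751, 0) (69, 0) (69, 85) (0, 85)]  |A|=3146.7221
3. ⊥bis P3·P1 via (55.94,59.125): [(34.5264, 39.2544) (65.5751, 0) (69, 0) (69, 71.2439)]  |A|=1295.2371
4. ⊥bis P3·P2 via (52.65,48.825): [(51.6544, 55.1482) (59.0357, 8.2677) (65.5751, 0) (69, 0) (69, 71.2439)]  |A|=835.0947
5. ⊥bis P3·P4 via (58.76,38.41): [(51.6544, 55.1482) (53.9743, 40.4139) (69, 34.1223) (69, 71.2439)]  |A|=425.3472
6. ⊥bis P3·P5 via (56.19,30.785): [(51.6544, 55.1482) (53.9743, 40.4139) (69, 34.1223) (69, 71.2439)]  |A|=425.3472
7. canonical 4-gon: [(51.6544, 55.1482) (53.9743, 40.4139) (69, 34.1223) (69, 71.2439)]
8. shoelace: 425.3472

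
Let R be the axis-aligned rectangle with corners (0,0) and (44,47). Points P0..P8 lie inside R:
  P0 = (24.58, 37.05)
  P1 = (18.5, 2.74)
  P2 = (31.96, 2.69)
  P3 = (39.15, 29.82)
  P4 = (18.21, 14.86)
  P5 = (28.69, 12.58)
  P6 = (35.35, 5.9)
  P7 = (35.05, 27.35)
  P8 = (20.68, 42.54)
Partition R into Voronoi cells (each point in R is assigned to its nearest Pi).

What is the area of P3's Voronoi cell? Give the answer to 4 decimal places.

Area of P3's cell: 196.5860

1. box [0,44]×[0,47]: [(0, 0) (44, 0) (44, 47) (0, 47)]
2. ⊥bis P3·P0 via (31.865,33.435): [(15.2737, 0) (44, 0) (44, 47) (38.5963, 47)]  |A|=802.0548
3. ⊥bis P3·P1 via (28.825,16.28): [(24.8546, 19.3076) (44, 4.7082) (44, 47) (38.5963, 47)]  |A|=479.6664
4. ⊥bis P3·P2 via (35.555,16.255): [(24.8546, 19.3076) (25.2904, 18.9753) (44, 14.0169) (44, 47) (38.5963, 47)]  |A|=392.5856
5. ⊥bis P3·P4 via (28.68,22.34): [(27.3106, 24.2568) (32.4369, 17.0814) (44, 14.0169) (44, 47) (38.5963, 47)]  |A|=370.314
6. ⊥bis P3·P5 via (33.92,21.2): [(27.6741, 24.9895) (44, 15.0842) (44, 47) (38.5963, 47)]  |A|=319.9955
7. ⊥bis P3·P6 via (37.25,17.86): [(27.6741, 24.9895) (40.1964, 17.3919) (44, 16.7877) (44, 47) (38.5963, 47)]  |A|=316.7558
8. ⊥bis P3·P7 via (37.1,28.585): [(32.9098, 35.5404) (44, 17.1316) (44, 47) (38.5963, 47)]  |A|=196.586
9. ⊥bis P3·P8 via (29.915,36.18): [(32.9098, 35.5404) (44, 17.1316) (44, 47) (38.5963, 47)]  |A|=196.586
10. canonical 4-gon: [(32.9098, 35.5404) (44, 17.1316) (44, 47) (38.5963, 47)]
11. shoelace: 196.586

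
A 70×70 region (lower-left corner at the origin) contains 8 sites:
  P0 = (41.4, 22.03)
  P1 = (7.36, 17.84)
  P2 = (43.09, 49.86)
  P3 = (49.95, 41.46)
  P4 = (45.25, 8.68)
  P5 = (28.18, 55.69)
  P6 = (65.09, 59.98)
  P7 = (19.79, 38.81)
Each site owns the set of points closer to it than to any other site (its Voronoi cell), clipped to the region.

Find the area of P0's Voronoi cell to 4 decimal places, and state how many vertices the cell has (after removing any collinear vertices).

1. box [0,70]×[0,70]: [(0, 0) (70, 0) (70, 70) (0, 70)]
2. ⊥bis P0·P1 via (24.38,19.935): [(26.8338, 0) (70, 0) (70, 70) (18.2175, 70)]  |A|=3323.2051
3. ⊥bis P0·P2 via (42.245,35.945): [(22.2599, 37.1586) (26.8338, 0) (70, 0) (70, 34.2596)]  |A|=1619.7745
4. ⊥bis P0·P3 via (45.675,31.745): [(35.1515, 36.3758) (22.2599, 37.1586) (26.8338, 0) (70, 0) (70, 21.041)]  |A|=1389.4513
5. ⊥bis P0·P4 via (43.325,15.355): [(67.245, 22.2533) (35.1515, 36.3758) (22.2599, 37.1586) (25.5739, 10.2358)]  |A|=659.3342
6. ⊥bis P0·P5 via (34.79,38.86): [(67.245, 22.2533) (35.1515, 36.3758) (29.3602, 36.7274) (22.638, 34.0873) (25.5739, 10.2358)]  |A|=648.5121
7. ⊥bis P0·P6 via (53.245,41.005): [(67.245, 22.2533) (35.1515, 36.3758) (29.3602, 36.7274) (22.638, 34.0873) (25.5739, 10.2358)]  |A|=648.5121
8. ⊥bis P0·P7 via (30.595,30.42): [(67.245, 22.2533) (35.2023, 36.3534) (24.1164, 22.0766) (25.5739, 10.2358)]  |A|=562.3592
9. canonical 4-gon: [(67.245, 22.2533) (35.2023, 36.3534) (24.1164, 22.0766) (25.5739, 10.2358)]
10. shoelace: 562.3592

Area of P0's cell: 562.3592 (4 vertices)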